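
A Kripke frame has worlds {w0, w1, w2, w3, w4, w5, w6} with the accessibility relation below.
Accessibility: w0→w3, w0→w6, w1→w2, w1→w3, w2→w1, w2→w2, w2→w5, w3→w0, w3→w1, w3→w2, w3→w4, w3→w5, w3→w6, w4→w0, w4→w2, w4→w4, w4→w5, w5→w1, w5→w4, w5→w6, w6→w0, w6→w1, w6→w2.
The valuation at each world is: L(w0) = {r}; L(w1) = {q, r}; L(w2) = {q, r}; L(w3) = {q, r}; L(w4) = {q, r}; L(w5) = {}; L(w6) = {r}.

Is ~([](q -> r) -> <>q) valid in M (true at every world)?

No

Recall that []ψ holds at a world iff ψ holds at every accessible world, and <>ψ holds iff ψ holds at some accessible world.
Let φ = ~([](q -> r) -> <>q). Evaluate φ at each world:
  w0 (successors {w3, w6}): φ is false.
  w1 (successors {w2, w3}): φ is false.
  w2 (successors {w1, w2, w5}): φ is false.
  w3 (successors {w0, w1, w2, w4, w5, w6}): φ is false.
  w4 (successors {w0, w2, w4, w5}): φ is false.
  w5 (successors {w1, w4, w6}): φ is false.
  w6 (successors {w0, w1, w2}): φ is false.
Detail at w0 (counterexample):
  At w0: [](q -> r) -> <>q is true, so ~([](q -> r) -> <>q) is false.
    At w0: [](q -> r) is true, <>q is true, so [](q -> r) -> <>q is true.
      At w0: [](q -> r) requires q -> r at every successor {w3, w6}.
        At w3: q -> r is true.
        At w6: q -> r is true.
      So [](q -> r) is true at w0.
      At w0: <>q requires q at some successor in {w3, w6}.
        q holds at w3, so <>q is true at w0.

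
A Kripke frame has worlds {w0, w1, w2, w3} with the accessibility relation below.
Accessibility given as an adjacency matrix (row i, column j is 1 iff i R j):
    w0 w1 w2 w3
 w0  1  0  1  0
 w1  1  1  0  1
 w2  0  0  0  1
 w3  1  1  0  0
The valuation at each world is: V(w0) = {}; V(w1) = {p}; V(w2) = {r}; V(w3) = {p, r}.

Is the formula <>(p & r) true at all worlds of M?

Let φ = <>(p & r). Evaluate φ at each world:
  w0 (successors {w0, w2}): φ is false.
  w1 (successors {w0, w1, w3}): φ is true.
  w2 (successors {w3}): φ is true.
  w3 (successors {w0, w1}): φ is false.
Detail at w0 (counterexample):
  At w0: <>(p & r) requires p & r at some successor in {w0, w2}.
    At w0: p & r is false.
    At w2: p & r is false.
  So <>(p & r) is false at w0.

No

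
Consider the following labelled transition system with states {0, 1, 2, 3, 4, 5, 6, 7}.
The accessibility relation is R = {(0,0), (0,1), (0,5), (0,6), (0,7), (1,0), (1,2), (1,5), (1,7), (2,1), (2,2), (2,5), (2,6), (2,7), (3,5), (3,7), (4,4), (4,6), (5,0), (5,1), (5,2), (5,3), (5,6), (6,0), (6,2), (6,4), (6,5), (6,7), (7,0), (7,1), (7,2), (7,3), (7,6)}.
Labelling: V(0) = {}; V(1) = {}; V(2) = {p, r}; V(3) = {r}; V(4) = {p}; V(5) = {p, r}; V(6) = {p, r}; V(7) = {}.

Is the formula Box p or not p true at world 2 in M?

At 2: Box p is false, not p is false, so Box p or not p is false.
  At 2: Box p requires p at every successor {1, 2, 5, 6, 7}.
    p fails at 1, so Box p is false at 2.

No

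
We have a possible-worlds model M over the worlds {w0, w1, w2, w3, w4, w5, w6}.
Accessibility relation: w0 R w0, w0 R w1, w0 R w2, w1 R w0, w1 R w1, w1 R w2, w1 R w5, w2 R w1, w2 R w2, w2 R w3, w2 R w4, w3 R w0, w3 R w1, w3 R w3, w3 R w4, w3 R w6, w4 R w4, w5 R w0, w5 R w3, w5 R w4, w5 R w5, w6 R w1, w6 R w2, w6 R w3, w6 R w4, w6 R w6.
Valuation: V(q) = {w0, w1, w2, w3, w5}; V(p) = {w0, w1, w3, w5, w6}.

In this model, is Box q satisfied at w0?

At w0: Box q requires q at every successor {w0, w1, w2}.
  At w0: q is true.
  At w1: q is true.
  At w2: q is true.
So Box q is true at w0.

Yes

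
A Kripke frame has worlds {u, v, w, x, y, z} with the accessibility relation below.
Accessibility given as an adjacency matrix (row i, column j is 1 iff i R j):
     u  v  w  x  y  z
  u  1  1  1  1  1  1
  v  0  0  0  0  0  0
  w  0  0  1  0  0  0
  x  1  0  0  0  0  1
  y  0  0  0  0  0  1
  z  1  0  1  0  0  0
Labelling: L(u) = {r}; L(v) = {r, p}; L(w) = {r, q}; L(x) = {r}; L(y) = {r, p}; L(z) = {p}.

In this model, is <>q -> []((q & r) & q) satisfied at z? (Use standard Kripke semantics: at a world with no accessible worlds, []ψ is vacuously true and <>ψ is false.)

No

Recall that []ψ holds at a world iff ψ holds at every accessible world, and <>ψ holds iff ψ holds at some accessible world.
At z: <>q is true, []((q & r) & q) is false, so <>q -> []((q & r) & q) is false.
  At z: <>q requires q at some successor in {u, w}.
    q holds at w, so <>q is true at z.
  At z: []((q & r) & q) requires (q & r) & q at every successor {u, w}.
    (q & r) & q fails at u, so []((q & r) & q) is false at z.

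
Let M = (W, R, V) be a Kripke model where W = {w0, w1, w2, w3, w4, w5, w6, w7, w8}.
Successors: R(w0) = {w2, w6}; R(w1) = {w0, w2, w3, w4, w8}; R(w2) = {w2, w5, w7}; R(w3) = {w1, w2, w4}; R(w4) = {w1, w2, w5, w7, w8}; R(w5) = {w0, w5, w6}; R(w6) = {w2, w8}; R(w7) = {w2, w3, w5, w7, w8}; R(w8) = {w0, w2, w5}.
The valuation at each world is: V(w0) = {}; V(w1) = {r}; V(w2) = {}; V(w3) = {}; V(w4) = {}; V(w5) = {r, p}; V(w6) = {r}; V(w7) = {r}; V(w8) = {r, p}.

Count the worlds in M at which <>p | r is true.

7

Let φ = <>p | r. Evaluate φ at each world:
  w0 (successors {w2, w6}): φ is false.
  w1 (successors {w0, w2, w3, w4, w8}): φ is true.
  w2 (successors {w2, w5, w7}): φ is true.
  w3 (successors {w1, w2, w4}): φ is false.
  w4 (successors {w1, w2, w5, w7, w8}): φ is true.
  w5 (successors {w0, w5, w6}): φ is true.
  w6 (successors {w2, w8}): φ is true.
  w7 (successors {w2, w3, w5, w7, w8}): φ is true.
  w8 (successors {w0, w2, w5}): φ is true.
For instance, at w7:
  At w7: <>p is true, r is true, so <>p | r is true.
    At w7: <>p requires p at some successor in {w2, w3, w5, w7, w8}.
      p holds at w5, so <>p is true at w7.
Satisfying worlds: {w1, w2, w4, w5, w6, w7, w8}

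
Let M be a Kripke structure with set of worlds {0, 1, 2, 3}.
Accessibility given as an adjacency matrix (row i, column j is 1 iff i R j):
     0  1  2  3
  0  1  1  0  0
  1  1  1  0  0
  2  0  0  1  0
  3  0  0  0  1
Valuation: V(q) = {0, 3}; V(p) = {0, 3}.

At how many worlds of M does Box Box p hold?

1

Recall that Box ψ holds at a world iff ψ holds at every accessible world, and Dia ψ holds iff ψ holds at some accessible world.
Let φ = Box Box p. Evaluate φ at each world:
  0 (successors {0, 1}): φ is false.
  1 (successors {0, 1}): φ is false.
  2 (successors {2}): φ is false.
  3 (successors {3}): φ is true.
For instance, at 0:
  At 0: Box Box p requires Box p at every successor {0, 1}.
    Box p fails at 0, so Box Box p is false at 0.
      At 0: Box p requires p at every successor {0, 1}.
        p fails at 1, so Box p is false at 0.
Satisfying worlds: {3}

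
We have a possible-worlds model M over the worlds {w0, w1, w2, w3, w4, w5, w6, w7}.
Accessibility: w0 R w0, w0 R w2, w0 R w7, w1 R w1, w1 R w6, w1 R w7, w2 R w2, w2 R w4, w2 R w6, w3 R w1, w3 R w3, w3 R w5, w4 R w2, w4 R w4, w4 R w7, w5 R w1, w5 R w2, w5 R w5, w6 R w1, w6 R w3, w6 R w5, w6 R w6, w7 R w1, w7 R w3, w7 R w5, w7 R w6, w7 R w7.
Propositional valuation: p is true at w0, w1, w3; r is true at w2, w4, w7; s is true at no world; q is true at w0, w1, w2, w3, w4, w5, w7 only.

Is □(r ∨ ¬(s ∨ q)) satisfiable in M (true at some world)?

Yes

Let φ = □(r ∨ ¬(s ∨ q)). Evaluate φ at each world:
  w0 (successors {w0, w2, w7}): φ is false.
  w1 (successors {w1, w6, w7}): φ is false.
  w2 (successors {w2, w4, w6}): φ is true.
  w3 (successors {w1, w3, w5}): φ is false.
  w4 (successors {w2, w4, w7}): φ is true.
  w5 (successors {w1, w2, w5}): φ is false.
  w6 (successors {w1, w3, w5, w6}): φ is false.
  w7 (successors {w1, w3, w5, w6, w7}): φ is false.
Detail at w2 (witness):
  At w2: □(r ∨ ¬(s ∨ q)) requires r ∨ ¬(s ∨ q) at every successor {w2, w4, w6}.
    At w2: r ∨ ¬(s ∨ q) is true.
    At w4: r ∨ ¬(s ∨ q) is true.
    At w6: r ∨ ¬(s ∨ q) is true.
  So □(r ∨ ¬(s ∨ q)) is true at w2.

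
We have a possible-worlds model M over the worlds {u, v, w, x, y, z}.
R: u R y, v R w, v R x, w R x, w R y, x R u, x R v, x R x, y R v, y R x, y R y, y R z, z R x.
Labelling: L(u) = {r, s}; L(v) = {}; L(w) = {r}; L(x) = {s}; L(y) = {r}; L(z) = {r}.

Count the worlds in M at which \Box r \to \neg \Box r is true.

5

Let φ = \Box r \to \neg \Box r. Evaluate φ at each world:
  u (successors {y}): φ is false.
  v (successors {w, x}): φ is true.
  w (successors {x, y}): φ is true.
  x (successors {u, v, x}): φ is true.
  y (successors {v, x, y, z}): φ is true.
  z (successors {x}): φ is true.
For instance, at w:
  At w: \Box r is false, \neg \Box r is true, so \Box r \to \neg \Box r is true.
    At w: \Box r requires r at every successor {x, y}.
      r fails at x, so \Box r is false at w.
    At w: \Box r is false, so \neg \Box r is true.
      At w: \Box r requires r at every successor {x, y}.
        r fails at x, so \Box r is false at w.
Satisfying worlds: {v, w, x, y, z}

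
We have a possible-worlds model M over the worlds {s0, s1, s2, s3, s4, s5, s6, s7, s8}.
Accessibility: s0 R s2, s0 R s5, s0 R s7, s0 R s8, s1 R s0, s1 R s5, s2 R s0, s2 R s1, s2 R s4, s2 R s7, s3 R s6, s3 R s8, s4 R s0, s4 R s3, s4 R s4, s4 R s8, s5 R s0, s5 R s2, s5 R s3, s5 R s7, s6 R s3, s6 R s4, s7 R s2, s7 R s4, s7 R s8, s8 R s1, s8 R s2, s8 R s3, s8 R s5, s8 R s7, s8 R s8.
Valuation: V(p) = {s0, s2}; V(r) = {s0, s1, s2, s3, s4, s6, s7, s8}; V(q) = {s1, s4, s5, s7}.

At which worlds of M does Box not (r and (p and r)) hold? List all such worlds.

s3, s6

Let φ = Box not (r and (p and r)). Evaluate φ at each world:
  s0 (successors {s2, s5, s7, s8}): φ is false.
  s1 (successors {s0, s5}): φ is false.
  s2 (successors {s0, s1, s4, s7}): φ is false.
  s3 (successors {s6, s8}): φ is true.
  s4 (successors {s0, s3, s4, s8}): φ is false.
  s5 (successors {s0, s2, s3, s7}): φ is false.
  s6 (successors {s3, s4}): φ is true.
  s7 (successors {s2, s4, s8}): φ is false.
  s8 (successors {s1, s2, s3, s5, s7, s8}): φ is false.
For instance, at s2:
  At s2: Box not (r and (p and r)) requires not (r and (p and r)) at every successor {s0, s1, s4, s7}.
    not (r and (p and r)) fails at s0, so Box not (r and (p and r)) is false at s2.
Satisfying worlds: {s3, s6}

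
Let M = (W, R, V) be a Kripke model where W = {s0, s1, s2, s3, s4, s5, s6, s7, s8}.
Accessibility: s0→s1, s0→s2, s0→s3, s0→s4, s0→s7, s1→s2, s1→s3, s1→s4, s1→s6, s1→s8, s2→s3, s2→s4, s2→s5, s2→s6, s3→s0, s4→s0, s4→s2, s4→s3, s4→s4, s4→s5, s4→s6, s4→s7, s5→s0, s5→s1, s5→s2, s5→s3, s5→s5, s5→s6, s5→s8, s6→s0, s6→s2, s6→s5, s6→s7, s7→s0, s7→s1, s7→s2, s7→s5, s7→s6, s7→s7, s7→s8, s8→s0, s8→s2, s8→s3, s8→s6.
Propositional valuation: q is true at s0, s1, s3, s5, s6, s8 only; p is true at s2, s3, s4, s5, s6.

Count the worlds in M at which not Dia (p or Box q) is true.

1

Let φ = not Dia (p or Box q). Evaluate φ at each world:
  s0 (successors {s1, s2, s3, s4, s7}): φ is false.
  s1 (successors {s2, s3, s4, s6, s8}): φ is false.
  s2 (successors {s3, s4, s5, s6}): φ is false.
  s3 (successors {s0}): φ is true.
  s4 (successors {s0, s2, s3, s4, s5, s6, s7}): φ is false.
  s5 (successors {s0, s1, s2, s3, s5, s6, s8}): φ is false.
  s6 (successors {s0, s2, s5, s7}): φ is false.
  s7 (successors {s0, s1, s2, s5, s6, s7, s8}): φ is false.
  s8 (successors {s0, s2, s3, s6}): φ is false.
For instance, at s2:
  At s2: Dia (p or Box q) is true, so not Dia (p or Box q) is false.
    At s2: Dia (p or Box q) requires p or Box q at some successor in {s3, s4, s5, s6}.
      p or Box q holds at s3, so Dia (p or Box q) is true at s2.
Satisfying worlds: {s3}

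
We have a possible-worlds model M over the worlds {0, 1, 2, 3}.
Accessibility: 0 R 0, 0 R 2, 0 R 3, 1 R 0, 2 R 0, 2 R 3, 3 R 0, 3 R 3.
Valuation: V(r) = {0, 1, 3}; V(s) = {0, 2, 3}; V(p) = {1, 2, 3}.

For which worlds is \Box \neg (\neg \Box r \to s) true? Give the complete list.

Recall that \Box ψ holds at a world iff ψ holds at every accessible world, and \Diamond ψ holds iff ψ holds at some accessible world.
Let φ = \Box \neg (\neg \Box r \to s). Evaluate φ at each world:
  0 (successors {0, 2, 3}): φ is false.
  1 (successors {0}): φ is false.
  2 (successors {0, 3}): φ is false.
  3 (successors {0, 3}): φ is false.
For instance, at 0:
  At 0: \Box \neg (\neg \Box r \to s) requires \neg (\neg \Box r \to s) at every successor {0, 2, 3}.
    \neg (\neg \Box r \to s) fails at 0, so \Box \neg (\neg \Box r \to s) is false at 0.
      At 0: \neg \Box r \to s is true, so \neg (\neg \Box r \to s) is false.
Satisfying worlds: none.

none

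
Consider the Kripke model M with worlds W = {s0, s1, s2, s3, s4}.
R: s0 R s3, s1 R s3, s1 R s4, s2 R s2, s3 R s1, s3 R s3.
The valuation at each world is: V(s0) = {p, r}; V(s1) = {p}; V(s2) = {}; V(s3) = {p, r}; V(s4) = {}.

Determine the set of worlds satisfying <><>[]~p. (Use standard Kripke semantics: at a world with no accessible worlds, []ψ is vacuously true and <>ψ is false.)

s2, s3

Recall that []ψ holds at a world iff ψ holds at every accessible world, and <>ψ holds iff ψ holds at some accessible world.
Let φ = <><>[]~p. Evaluate φ at each world:
  s0 (successors {s3}): φ is false.
  s1 (successors {s3, s4}): φ is false.
  s2 (successors {s2}): φ is true.
  s3 (successors {s1, s3}): φ is true.
  s4 (successors ∅): φ is false.
For instance, at s1:
  At s1: <><>[]~p requires <>[]~p at some successor in {s3, s4}.
    At s3: <>[]~p is false.
    At s4: <>[]~p is false.
  So <><>[]~p is false at s1.
Satisfying worlds: {s2, s3}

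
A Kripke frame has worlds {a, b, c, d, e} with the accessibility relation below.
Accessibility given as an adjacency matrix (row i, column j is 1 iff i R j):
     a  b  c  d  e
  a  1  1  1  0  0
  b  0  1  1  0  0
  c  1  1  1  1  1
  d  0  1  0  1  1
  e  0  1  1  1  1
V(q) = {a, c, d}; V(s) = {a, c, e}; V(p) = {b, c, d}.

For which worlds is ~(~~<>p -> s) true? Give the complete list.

b, d

Let φ = ~(~~<>p -> s). Evaluate φ at each world:
  a (successors {a, b, c}): φ is false.
  b (successors {b, c}): φ is true.
  c (successors {a, b, c, d, e}): φ is false.
  d (successors {b, d, e}): φ is true.
  e (successors {b, c, d, e}): φ is false.
For instance, at e:
  At e: ~~<>p -> s is true, so ~(~~<>p -> s) is false.
    At e: ~~<>p is true, s is true, so ~~<>p -> s is true.
      At e: ~<>p is false, so ~~<>p is true.
Satisfying worlds: {b, d}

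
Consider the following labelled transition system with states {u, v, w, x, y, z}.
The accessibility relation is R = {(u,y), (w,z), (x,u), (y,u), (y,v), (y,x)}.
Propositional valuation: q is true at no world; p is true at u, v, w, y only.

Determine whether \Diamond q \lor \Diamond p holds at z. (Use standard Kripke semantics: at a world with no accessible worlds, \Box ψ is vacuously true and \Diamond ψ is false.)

Recall that \Diamond ψ holds at a world iff ψ holds at some accessible world.
At z: \Diamond q is false, \Diamond p is false, so \Diamond q \lor \Diamond p is false.
  At z: no accessible worlds, so \Diamond q is false.
  At z: no accessible worlds, so \Diamond p is false.

No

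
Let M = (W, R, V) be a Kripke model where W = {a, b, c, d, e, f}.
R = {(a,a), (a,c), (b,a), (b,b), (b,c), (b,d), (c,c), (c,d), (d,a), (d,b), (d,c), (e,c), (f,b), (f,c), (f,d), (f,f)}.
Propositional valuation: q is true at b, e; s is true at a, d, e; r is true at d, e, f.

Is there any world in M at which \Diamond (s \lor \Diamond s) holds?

Let φ = \Diamond (s \lor \Diamond s). Evaluate φ at each world:
  a (successors {a, c}): φ is true.
  b (successors {a, b, c, d}): φ is true.
  c (successors {c, d}): φ is true.
  d (successors {a, b, c}): φ is true.
  e (successors {c}): φ is true.
  f (successors {b, c, d, f}): φ is true.
Detail at a (witness):
  At a: \Diamond (s \lor \Diamond s) requires s \lor \Diamond s at some successor in {a, c}.
    s \lor \Diamond s holds at a, so \Diamond (s \lor \Diamond s) is true at a.
      At a: s is true, \Diamond s is true, so s \lor \Diamond s is true.

Yes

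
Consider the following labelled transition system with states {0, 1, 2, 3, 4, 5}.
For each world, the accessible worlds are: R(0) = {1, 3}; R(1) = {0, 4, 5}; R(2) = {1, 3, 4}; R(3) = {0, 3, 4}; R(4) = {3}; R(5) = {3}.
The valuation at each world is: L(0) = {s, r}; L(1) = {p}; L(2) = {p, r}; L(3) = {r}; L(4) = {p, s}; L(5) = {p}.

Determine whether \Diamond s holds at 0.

No

At 0: \Diamond s requires s at some successor in {1, 3}.
  At 1: s is false.
  At 3: s is false.
So \Diamond s is false at 0.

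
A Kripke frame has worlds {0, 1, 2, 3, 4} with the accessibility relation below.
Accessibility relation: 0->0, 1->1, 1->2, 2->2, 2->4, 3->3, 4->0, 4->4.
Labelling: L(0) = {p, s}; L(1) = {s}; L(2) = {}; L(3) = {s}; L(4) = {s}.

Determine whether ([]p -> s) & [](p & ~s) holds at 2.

No

At 2: []p -> s is true, [](p & ~s) is false, so ([]p -> s) & [](p & ~s) is false.
  At 2: []p is false, s is false, so []p -> s is true.
    At 2: []p requires p at every successor {2, 4}.
      p fails at 2, so []p is false at 2.
  At 2: [](p & ~s) requires p & ~s at every successor {2, 4}.
    p & ~s fails at 2, so [](p & ~s) is false at 2.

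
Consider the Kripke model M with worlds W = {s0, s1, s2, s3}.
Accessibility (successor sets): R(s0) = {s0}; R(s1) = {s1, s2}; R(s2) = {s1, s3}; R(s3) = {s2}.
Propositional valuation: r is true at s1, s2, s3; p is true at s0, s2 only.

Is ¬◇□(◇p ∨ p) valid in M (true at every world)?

Recall that □ψ holds at a world iff ψ holds at every accessible world, and ◇ψ holds iff ψ holds at some accessible world.
Let φ = ¬◇□(◇p ∨ p). Evaluate φ at each world:
  s0 (successors {s0}): φ is false.
  s1 (successors {s1, s2}): φ is false.
  s2 (successors {s1, s3}): φ is false.
  s3 (successors {s2}): φ is false.
Detail at s0 (counterexample):
  At s0: ◇□(◇p ∨ p) is true, so ¬◇□(◇p ∨ p) is false.
    At s0: ◇□(◇p ∨ p) requires □(◇p ∨ p) at some successor in {s0}.
      □(◇p ∨ p) holds at s0, so ◇□(◇p ∨ p) is true at s0.

No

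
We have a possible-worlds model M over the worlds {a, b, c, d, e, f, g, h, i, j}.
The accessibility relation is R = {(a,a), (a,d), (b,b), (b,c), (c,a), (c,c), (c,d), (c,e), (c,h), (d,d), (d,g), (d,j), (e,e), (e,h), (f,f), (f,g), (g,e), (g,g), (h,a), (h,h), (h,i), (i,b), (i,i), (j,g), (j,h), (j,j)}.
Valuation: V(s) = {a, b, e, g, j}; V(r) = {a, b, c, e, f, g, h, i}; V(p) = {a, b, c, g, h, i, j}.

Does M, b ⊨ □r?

At b: □r requires r at every successor {b, c}.
  At b: r is true.
  At c: r is true.
So □r is true at b.

Yes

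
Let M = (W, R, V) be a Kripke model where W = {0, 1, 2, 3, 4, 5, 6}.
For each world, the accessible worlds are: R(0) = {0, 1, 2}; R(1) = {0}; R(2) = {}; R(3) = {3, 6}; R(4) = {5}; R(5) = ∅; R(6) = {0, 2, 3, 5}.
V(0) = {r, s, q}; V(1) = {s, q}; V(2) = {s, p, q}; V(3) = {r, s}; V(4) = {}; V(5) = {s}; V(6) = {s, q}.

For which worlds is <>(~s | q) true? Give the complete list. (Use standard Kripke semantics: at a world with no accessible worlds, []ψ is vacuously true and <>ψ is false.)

0, 1, 3, 6

Recall that <>ψ holds at a world iff ψ holds at some accessible world.
Let φ = <>(~s | q). Evaluate φ at each world:
  0 (successors {0, 1, 2}): φ is true.
  1 (successors {0}): φ is true.
  2 (successors ∅): φ is false.
  3 (successors {3, 6}): φ is true.
  4 (successors {5}): φ is false.
  5 (successors ∅): φ is false.
  6 (successors {0, 2, 3, 5}): φ is true.
For instance, at 0:
  At 0: <>(~s | q) requires ~s | q at some successor in {0, 1, 2}.
    ~s | q holds at 0, so <>(~s | q) is true at 0.
Satisfying worlds: {0, 1, 3, 6}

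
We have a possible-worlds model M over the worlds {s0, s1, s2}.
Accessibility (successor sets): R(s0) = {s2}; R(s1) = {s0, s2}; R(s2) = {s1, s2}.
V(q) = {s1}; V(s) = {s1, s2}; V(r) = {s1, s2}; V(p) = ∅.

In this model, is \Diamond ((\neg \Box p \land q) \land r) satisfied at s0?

At s0: \Diamond ((\neg \Box p \land q) \land r) requires (\neg \Box p \land q) \land r at some successor in {s2}.
  At s2: (\neg \Box p \land q) \land r is false.
So \Diamond ((\neg \Box p \land q) \land r) is false at s0.

No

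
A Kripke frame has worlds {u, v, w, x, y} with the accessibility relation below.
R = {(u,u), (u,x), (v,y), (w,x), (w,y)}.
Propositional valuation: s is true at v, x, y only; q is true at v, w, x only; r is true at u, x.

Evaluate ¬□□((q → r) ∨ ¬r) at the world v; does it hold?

Recall that □ψ holds at a world iff ψ holds at every accessible world, and ◇ψ holds iff ψ holds at some accessible world.
At v: □□((q → r) ∨ ¬r) is true, so ¬□□((q → r) ∨ ¬r) is false.
  At v: □□((q → r) ∨ ¬r) requires □((q → r) ∨ ¬r) at every successor {y}.
      At y: no accessible worlds, so □((q → r) ∨ ¬r) holds vacuously.
  So □□((q → r) ∨ ¬r) is true at v.

No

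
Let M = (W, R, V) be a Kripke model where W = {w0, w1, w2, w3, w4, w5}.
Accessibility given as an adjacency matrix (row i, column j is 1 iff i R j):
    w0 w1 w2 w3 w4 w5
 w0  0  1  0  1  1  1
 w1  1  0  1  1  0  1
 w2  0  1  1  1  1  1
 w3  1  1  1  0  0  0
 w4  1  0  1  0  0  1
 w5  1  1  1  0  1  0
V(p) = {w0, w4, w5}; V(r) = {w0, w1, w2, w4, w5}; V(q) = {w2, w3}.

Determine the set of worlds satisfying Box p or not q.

Let φ = Box p or not q. Evaluate φ at each world:
  w0 (successors {w1, w3, w4, w5}): φ is true.
  w1 (successors {w0, w2, w3, w5}): φ is true.
  w2 (successors {w1, w2, w3, w4, w5}): φ is false.
  w3 (successors {w0, w1, w2}): φ is false.
  w4 (successors {w0, w2, w5}): φ is true.
  w5 (successors {w0, w1, w2, w4}): φ is true.
For instance, at w1:
  At w1: Box p is false, not q is true, so Box p or not q is true.
    At w1: Box p requires p at every successor {w0, w2, w3, w5}.
      p fails at w2, so Box p is false at w1.
Satisfying worlds: {w0, w1, w4, w5}

w0, w1, w4, w5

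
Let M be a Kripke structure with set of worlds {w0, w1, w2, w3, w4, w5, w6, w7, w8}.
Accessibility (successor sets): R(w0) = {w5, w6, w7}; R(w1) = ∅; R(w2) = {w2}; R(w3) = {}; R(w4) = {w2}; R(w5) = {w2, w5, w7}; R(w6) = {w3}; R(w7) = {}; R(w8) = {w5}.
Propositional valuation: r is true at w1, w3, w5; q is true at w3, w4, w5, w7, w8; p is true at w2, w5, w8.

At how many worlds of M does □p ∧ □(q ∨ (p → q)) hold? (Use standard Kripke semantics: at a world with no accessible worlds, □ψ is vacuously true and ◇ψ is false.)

Recall that □ψ holds at a world iff ψ holds at every accessible world, and ◇ψ holds iff ψ holds at some accessible world.
Let φ = □p ∧ □(q ∨ (p → q)). Evaluate φ at each world:
  w0 (successors {w5, w6, w7}): φ is false.
  w1 (successors ∅): φ is true.
  w2 (successors {w2}): φ is false.
  w3 (successors ∅): φ is true.
  w4 (successors {w2}): φ is false.
  w5 (successors {w2, w5, w7}): φ is false.
  w6 (successors {w3}): φ is false.
  w7 (successors ∅): φ is true.
  w8 (successors {w5}): φ is true.
For instance, at w6:
  At w6: □p is false, □(q ∨ (p → q)) is true, so □p ∧ □(q ∨ (p → q)) is false.
    At w6: □p requires p at every successor {w3}.
      p fails at w3, so □p is false at w6.
    At w6: □(q ∨ (p → q)) requires q ∨ (p → q) at every successor {w3}.
      At w3: q ∨ (p → q) is true.
    So □(q ∨ (p → q)) is true at w6.
Satisfying worlds: {w1, w3, w7, w8}

4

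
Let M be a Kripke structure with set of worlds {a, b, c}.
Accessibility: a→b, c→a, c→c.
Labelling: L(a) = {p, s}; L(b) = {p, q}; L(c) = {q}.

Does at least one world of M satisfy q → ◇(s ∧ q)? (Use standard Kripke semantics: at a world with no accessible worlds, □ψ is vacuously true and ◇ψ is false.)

Let φ = q → ◇(s ∧ q). Evaluate φ at each world:
  a (successors {b}): φ is true.
  b (successors ∅): φ is false.
  c (successors {a, c}): φ is false.
Detail at a (witness):
  At a: q is false, ◇(s ∧ q) is false, so q → ◇(s ∧ q) is true.
    At a: ◇(s ∧ q) requires s ∧ q at some successor in {b}.
      At b: s ∧ q is false.
    So ◇(s ∧ q) is false at a.

Yes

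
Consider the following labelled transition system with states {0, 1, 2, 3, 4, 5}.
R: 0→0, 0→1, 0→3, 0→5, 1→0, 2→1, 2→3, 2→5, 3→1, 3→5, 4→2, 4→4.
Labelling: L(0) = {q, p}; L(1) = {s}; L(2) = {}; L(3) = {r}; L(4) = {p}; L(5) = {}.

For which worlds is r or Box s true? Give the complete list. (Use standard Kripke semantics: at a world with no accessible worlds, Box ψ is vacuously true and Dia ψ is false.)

Recall that Box ψ holds at a world iff ψ holds at every accessible world, and Dia ψ holds iff ψ holds at some accessible world.
Let φ = r or Box s. Evaluate φ at each world:
  0 (successors {0, 1, 3, 5}): φ is false.
  1 (successors {0}): φ is false.
  2 (successors {1, 3, 5}): φ is false.
  3 (successors {1, 5}): φ is true.
  4 (successors {2, 4}): φ is false.
  5 (successors ∅): φ is true.
For instance, at 1:
  At 1: r is false, Box s is false, so r or Box s is false.
    At 1: Box s requires s at every successor {0}.
      s fails at 0, so Box s is false at 1.
Satisfying worlds: {3, 5}

3, 5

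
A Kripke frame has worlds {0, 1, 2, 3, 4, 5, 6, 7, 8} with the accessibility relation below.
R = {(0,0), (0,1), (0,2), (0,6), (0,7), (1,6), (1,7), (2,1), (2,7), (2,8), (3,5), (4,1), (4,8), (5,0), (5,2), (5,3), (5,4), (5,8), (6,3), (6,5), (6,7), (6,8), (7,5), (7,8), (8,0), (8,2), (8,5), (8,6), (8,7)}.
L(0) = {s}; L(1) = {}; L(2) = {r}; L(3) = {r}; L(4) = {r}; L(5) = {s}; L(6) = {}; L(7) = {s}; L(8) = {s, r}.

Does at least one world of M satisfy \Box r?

No

Recall that \Box ψ holds at a world iff ψ holds at every accessible world, and \Diamond ψ holds iff ψ holds at some accessible world.
Let φ = \Box r. Evaluate φ at each world:
  0 (successors {0, 1, 2, 6, 7}): φ is false.
  1 (successors {6, 7}): φ is false.
  2 (successors {1, 7, 8}): φ is false.
  3 (successors {5}): φ is false.
  4 (successors {1, 8}): φ is false.
  5 (successors {0, 2, 3, 4, 8}): φ is false.
  6 (successors {3, 5, 7, 8}): φ is false.
  7 (successors {5, 8}): φ is false.
  8 (successors {0, 2, 5, 6, 7}): φ is false.
For instance, at 5:
  At 5: \Box r requires r at every successor {0, 2, 3, 4, 8}.
    r fails at 0, so \Box r is false at 5.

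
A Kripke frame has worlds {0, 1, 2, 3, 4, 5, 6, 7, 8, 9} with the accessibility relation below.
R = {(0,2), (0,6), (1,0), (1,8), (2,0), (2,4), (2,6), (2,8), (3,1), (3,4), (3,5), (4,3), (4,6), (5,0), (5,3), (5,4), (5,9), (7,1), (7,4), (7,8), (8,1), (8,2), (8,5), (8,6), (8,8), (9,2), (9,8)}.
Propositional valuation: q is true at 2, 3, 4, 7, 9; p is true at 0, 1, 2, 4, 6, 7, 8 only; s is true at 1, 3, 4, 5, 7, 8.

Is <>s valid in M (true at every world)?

Let φ = <>s. Evaluate φ at each world:
  0 (successors {2, 6}): φ is false.
  1 (successors {0, 8}): φ is true.
  2 (successors {0, 4, 6, 8}): φ is true.
  3 (successors {1, 4, 5}): φ is true.
  4 (successors {3, 6}): φ is true.
  5 (successors {0, 3, 4, 9}): φ is true.
  6 (successors ∅): φ is false.
  7 (successors {1, 4, 8}): φ is true.
  8 (successors {1, 2, 5, 6, 8}): φ is true.
  9 (successors {2, 8}): φ is true.
Detail at 0 (counterexample):
  At 0: <>s requires s at some successor in {2, 6}.
    At 2: s is false.
    At 6: s is false.
  So <>s is false at 0.

No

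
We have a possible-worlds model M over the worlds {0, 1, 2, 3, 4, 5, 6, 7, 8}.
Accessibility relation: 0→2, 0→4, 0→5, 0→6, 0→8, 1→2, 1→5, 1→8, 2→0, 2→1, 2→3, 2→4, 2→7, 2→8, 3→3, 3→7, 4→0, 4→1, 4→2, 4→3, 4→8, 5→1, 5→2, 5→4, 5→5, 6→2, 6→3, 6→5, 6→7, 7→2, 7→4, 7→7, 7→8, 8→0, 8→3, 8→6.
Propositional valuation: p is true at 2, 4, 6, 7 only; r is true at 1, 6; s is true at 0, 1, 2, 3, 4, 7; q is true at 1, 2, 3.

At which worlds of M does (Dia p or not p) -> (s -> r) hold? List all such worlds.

Recall that Dia ψ holds at a world iff ψ holds at some accessible world.
Let φ = (Dia p or not p) -> (s -> r). Evaluate φ at each world:
  0 (successors {2, 4, 5, 6, 8}): φ is false.
  1 (successors {2, 5, 8}): φ is true.
  2 (successors {0, 1, 3, 4, 7, 8}): φ is false.
  3 (successors {3, 7}): φ is false.
  4 (successors {0, 1, 2, 3, 8}): φ is false.
  5 (successors {1, 2, 4, 5}): φ is true.
  6 (successors {2, 3, 5, 7}): φ is true.
  7 (successors {2, 4, 7, 8}): φ is false.
  8 (successors {0, 3, 6}): φ is true.
For instance, at 4:
  At 4: Dia p or not p is true, s -> r is false, so (Dia p or not p) -> (s -> r) is false.
    At 4: Dia p is true, not p is false, so Dia p or not p is true.
      At 4: Dia p requires p at some successor in {0, 1, 2, 3, 8}.
        p holds at 2, so Dia p is true at 4.
Satisfying worlds: {1, 5, 6, 8}

1, 5, 6, 8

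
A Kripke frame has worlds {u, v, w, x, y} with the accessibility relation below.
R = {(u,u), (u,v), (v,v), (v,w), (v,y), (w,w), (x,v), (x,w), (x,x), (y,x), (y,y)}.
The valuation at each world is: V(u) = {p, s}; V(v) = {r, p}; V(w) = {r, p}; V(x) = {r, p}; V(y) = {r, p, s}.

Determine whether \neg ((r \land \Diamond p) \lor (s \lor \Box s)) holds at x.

Recall that \Box ψ holds at a world iff ψ holds at every accessible world, and \Diamond ψ holds iff ψ holds at some accessible world.
At x: (r \land \Diamond p) \lor (s \lor \Box s) is true, so \neg ((r \land \Diamond p) \lor (s \lor \Box s)) is false.
  At x: r \land \Diamond p is true, s \lor \Box s is false, so (r \land \Diamond p) \lor (s \lor \Box s) is true.
    At x: r is true, \Diamond p is true, so r \land \Diamond p is true.
      At x: \Diamond p requires p at some successor in {v, w, x}.
        p holds at v, so \Diamond p is true at x.
    At x: s is false, \Box s is false, so s \lor \Box s is false.
      At x: \Box s requires s at every successor {v, w, x}.
        s fails at v, so \Box s is false at x.

No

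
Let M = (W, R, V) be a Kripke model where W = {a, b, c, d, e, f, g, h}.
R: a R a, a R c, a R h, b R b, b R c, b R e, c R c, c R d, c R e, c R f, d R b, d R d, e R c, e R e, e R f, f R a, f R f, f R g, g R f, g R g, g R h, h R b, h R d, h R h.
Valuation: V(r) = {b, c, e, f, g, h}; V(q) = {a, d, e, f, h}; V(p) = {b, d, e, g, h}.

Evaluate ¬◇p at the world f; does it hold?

No

Recall that ◇ψ holds at a world iff ψ holds at some accessible world.
At f: ◇p is true, so ¬◇p is false.
  At f: ◇p requires p at some successor in {a, f, g}.
    p holds at g, so ◇p is true at f.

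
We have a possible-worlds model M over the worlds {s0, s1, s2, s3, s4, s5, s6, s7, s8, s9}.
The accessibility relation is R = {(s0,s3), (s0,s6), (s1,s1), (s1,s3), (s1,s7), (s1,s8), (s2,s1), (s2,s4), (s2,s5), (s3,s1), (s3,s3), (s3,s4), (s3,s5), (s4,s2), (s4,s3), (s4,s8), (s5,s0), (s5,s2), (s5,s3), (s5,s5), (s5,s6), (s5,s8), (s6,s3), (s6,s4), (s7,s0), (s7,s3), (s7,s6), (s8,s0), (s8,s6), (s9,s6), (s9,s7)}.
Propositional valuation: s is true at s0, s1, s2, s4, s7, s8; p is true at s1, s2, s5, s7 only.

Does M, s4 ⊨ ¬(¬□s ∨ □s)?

Recall that □ψ holds at a world iff ψ holds at every accessible world, and ◇ψ holds iff ψ holds at some accessible world.
At s4: ¬□s ∨ □s is true, so ¬(¬□s ∨ □s) is false.
  At s4: ¬□s is true, □s is false, so ¬□s ∨ □s is true.
    At s4: □s is false, so ¬□s is true.
      At s4: □s requires s at every successor {s2, s3, s8}.
        s fails at s3, so □s is false at s4.
    At s4: □s requires s at every successor {s2, s3, s8}.
      s fails at s3, so □s is false at s4.

No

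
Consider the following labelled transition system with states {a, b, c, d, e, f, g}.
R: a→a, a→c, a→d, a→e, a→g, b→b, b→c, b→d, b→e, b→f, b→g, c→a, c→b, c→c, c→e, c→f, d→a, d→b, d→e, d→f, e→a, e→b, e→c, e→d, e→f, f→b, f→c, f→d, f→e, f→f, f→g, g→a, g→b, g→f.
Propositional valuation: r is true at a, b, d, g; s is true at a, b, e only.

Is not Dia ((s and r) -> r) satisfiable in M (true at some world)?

Recall that Dia ψ holds at a world iff ψ holds at some accessible world.
Let φ = not Dia ((s and r) -> r). Evaluate φ at each world:
  a (successors {a, c, d, e, g}): φ is false.
  b (successors {b, c, d, e, f, g}): φ is false.
  c (successors {a, b, c, e, f}): φ is false.
  d (successors {a, b, e, f}): φ is false.
  e (successors {a, b, c, d, f}): φ is false.
  f (successors {b, c, d, e, f, g}): φ is false.
  g (successors {a, b, f}): φ is false.
For instance, at f:
  At f: Dia ((s and r) -> r) is true, so not Dia ((s and r) -> r) is false.
    At f: Dia ((s and r) -> r) requires (s and r) -> r at some successor in {b, c, d, e, f, g}.
      (s and r) -> r holds at b, so Dia ((s and r) -> r) is true at f.

No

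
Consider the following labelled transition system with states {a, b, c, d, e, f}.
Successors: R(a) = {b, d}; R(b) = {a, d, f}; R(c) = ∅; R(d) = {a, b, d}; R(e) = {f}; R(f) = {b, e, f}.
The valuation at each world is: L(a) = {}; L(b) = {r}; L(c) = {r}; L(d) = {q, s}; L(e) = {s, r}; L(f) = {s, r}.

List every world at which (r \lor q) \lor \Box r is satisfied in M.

b, c, d, e, f

Let φ = (r \lor q) \lor \Box r. Evaluate φ at each world:
  a (successors {b, d}): φ is false.
  b (successors {a, d, f}): φ is true.
  c (successors ∅): φ is true.
  d (successors {a, b, d}): φ is true.
  e (successors {f}): φ is true.
  f (successors {b, e, f}): φ is true.
For instance, at d:
  At d: r \lor q is true, \Box r is false, so (r \lor q) \lor \Box r is true.
    At d: \Box r requires r at every successor {a, b, d}.
      r fails at a, so \Box r is false at d.
Satisfying worlds: {b, c, d, e, f}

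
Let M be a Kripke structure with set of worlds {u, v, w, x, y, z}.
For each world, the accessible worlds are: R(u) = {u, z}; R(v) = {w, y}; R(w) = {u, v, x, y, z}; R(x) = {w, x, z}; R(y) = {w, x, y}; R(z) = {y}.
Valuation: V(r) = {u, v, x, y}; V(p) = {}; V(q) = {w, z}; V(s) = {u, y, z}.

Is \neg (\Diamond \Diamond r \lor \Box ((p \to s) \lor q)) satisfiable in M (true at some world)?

No

Recall that \Box ψ holds at a world iff ψ holds at every accessible world, and \Diamond ψ holds iff ψ holds at some accessible world.
Let φ = \neg (\Diamond \Diamond r \lor \Box ((p \to s) \lor q)). Evaluate φ at each world:
  u (successors {u, z}): φ is false.
  v (successors {w, y}): φ is false.
  w (successors {u, v, x, y, z}): φ is false.
  x (successors {w, x, z}): φ is false.
  y (successors {w, x, y}): φ is false.
  z (successors {y}): φ is false.
For instance, at w:
  At w: \Diamond \Diamond r \lor \Box ((p \to s) \lor q) is true, so \neg (\Diamond \Diamond r \lor \Box ((p \to s) \lor q)) is false.
    At w: \Diamond \Diamond r is true, \Box ((p \to s) \lor q) is true, so \Diamond \Diamond r \lor \Box ((p \to s) \lor q) is true.
      At w: \Diamond \Diamond r requires \Diamond r at some successor in {u, v, x, y, z}.
        \Diamond r holds at u, so \Diamond \Diamond r is true at w.
      At w: \Box ((p \to s) \lor q) requires (p \to s) \lor q at every successor {u, v, x, y, z}.
        At u: (p \to s) \lor q is true.
        At v: (p \to s) \lor q is true.
        At x: (p \to s) \lor q is true.
        At y: (p \to s) \lor q is true.
        At z: (p \to s) \lor q is true.
      So \Box ((p \to s) \lor q) is true at w.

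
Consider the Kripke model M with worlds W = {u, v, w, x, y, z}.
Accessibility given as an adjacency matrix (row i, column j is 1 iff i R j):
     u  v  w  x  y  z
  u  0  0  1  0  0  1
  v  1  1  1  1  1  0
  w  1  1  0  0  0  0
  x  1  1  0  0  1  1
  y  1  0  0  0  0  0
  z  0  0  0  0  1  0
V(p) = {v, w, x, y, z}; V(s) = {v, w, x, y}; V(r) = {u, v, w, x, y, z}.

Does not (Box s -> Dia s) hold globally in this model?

Recall that Box ψ holds at a world iff ψ holds at every accessible world, and Dia ψ holds iff ψ holds at some accessible world.
Let φ = not (Box s -> Dia s). Evaluate φ at each world:
  u (successors {w, z}): φ is false.
  v (successors {u, v, w, x, y}): φ is false.
  w (successors {u, v}): φ is false.
  x (successors {u, v, y, z}): φ is false.
  y (successors {u}): φ is false.
  z (successors {y}): φ is false.
Detail at u (counterexample):
  At u: Box s -> Dia s is true, so not (Box s -> Dia s) is false.
    At u: Box s is false, Dia s is true, so Box s -> Dia s is true.
      At u: Box s requires s at every successor {w, z}.
        s fails at z, so Box s is false at u.
      At u: Dia s requires s at some successor in {w, z}.
        s holds at w, so Dia s is true at u.

No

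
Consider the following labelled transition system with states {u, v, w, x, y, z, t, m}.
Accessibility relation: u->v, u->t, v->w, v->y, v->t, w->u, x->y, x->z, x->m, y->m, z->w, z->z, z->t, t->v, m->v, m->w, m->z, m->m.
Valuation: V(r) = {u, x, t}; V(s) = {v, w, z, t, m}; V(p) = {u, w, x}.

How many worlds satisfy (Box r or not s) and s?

Let φ = (Box r or not s) and s. Evaluate φ at each world:
  u (successors {v, t}): φ is false.
  v (successors {w, y, t}): φ is false.
  w (successors {u}): φ is true.
  x (successors {y, z, m}): φ is false.
  y (successors {m}): φ is false.
  z (successors {w, z, t}): φ is false.
  t (successors {v}): φ is false.
  m (successors {v, w, z, m}): φ is false.
For instance, at v:
  At v: Box r or not s is false, s is true, so (Box r or not s) and s is false.
    At v: Box r is false, not s is false, so Box r or not s is false.
      At v: Box r requires r at every successor {w, y, t}.
        r fails at w, so Box r is false at v.
Satisfying worlds: {w}

1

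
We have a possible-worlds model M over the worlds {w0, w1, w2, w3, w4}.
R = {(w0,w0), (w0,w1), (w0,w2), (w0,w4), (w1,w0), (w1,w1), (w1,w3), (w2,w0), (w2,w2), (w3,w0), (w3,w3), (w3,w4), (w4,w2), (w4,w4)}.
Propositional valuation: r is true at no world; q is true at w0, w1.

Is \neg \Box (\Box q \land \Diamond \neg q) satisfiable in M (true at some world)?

Let φ = \neg \Box (\Box q \land \Diamond \neg q). Evaluate φ at each world:
  w0 (successors {w0, w1, w2, w4}): φ is true.
  w1 (successors {w0, w1, w3}): φ is true.
  w2 (successors {w0, w2}): φ is true.
  w3 (successors {w0, w3, w4}): φ is true.
  w4 (successors {w2, w4}): φ is true.
Detail at w0 (witness):
  At w0: \Box (\Box q \land \Diamond \neg q) is false, so \neg \Box (\Box q \land \Diamond \neg q) is true.
    At w0: \Box (\Box q \land \Diamond \neg q) requires \Box q \land \Diamond \neg q at every successor {w0, w1, w2, w4}.
      \Box q \land \Diamond \neg q fails at w0, so \Box (\Box q \land \Diamond \neg q) is false at w0.

Yes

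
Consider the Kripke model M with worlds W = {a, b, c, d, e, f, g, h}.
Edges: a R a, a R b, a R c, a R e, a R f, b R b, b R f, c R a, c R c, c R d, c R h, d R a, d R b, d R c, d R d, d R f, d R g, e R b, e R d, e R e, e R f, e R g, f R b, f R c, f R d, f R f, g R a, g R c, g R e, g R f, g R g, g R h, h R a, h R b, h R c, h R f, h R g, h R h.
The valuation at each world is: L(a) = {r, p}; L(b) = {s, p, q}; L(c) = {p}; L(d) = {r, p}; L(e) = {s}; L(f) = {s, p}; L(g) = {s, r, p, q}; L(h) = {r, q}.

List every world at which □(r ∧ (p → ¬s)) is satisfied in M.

Recall that □ψ holds at a world iff ψ holds at every accessible world, and ◇ψ holds iff ψ holds at some accessible world.
Let φ = □(r ∧ (p → ¬s)). Evaluate φ at each world:
  a (successors {a, b, c, e, f}): φ is false.
  b (successors {b, f}): φ is false.
  c (successors {a, c, d, h}): φ is false.
  d (successors {a, b, c, d, f, g}): φ is false.
  e (successors {b, d, e, f, g}): φ is false.
  f (successors {b, c, d, f}): φ is false.
  g (successors {a, c, e, f, g, h}): φ is false.
  h (successors {a, b, c, f, g, h}): φ is false.
For instance, at a:
  At a: □(r ∧ (p → ¬s)) requires r ∧ (p → ¬s) at every successor {a, b, c, e, f}.
    r ∧ (p → ¬s) fails at b, so □(r ∧ (p → ¬s)) is false at a.
Satisfying worlds: none.

none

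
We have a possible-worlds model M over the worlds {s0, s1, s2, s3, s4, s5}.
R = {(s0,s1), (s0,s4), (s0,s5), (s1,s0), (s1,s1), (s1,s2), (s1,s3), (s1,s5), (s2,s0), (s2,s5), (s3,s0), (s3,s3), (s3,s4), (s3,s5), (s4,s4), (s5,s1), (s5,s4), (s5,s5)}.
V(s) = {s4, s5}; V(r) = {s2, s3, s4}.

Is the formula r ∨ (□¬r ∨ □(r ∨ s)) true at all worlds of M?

No

Recall that □ψ holds at a world iff ψ holds at every accessible world, and ◇ψ holds iff ψ holds at some accessible world.
Let φ = r ∨ (□¬r ∨ □(r ∨ s)). Evaluate φ at each world:
  s0 (successors {s1, s4, s5}): φ is false.
  s1 (successors {s0, s1, s2, s3, s5}): φ is false.
  s2 (successors {s0, s5}): φ is true.
  s3 (successors {s0, s3, s4, s5}): φ is true.
  s4 (successors {s4}): φ is true.
  s5 (successors {s1, s4, s5}): φ is false.
Detail at s0 (counterexample):
  At s0: r is false, □¬r ∨ □(r ∨ s) is false, so r ∨ (□¬r ∨ □(r ∨ s)) is false.
    At s0: □¬r is false, □(r ∨ s) is false, so □¬r ∨ □(r ∨ s) is false.
      At s0: □¬r requires ¬r at every successor {s1, s4, s5}.
        ¬r fails at s4, so □¬r is false at s0.
      At s0: □(r ∨ s) requires r ∨ s at every successor {s1, s4, s5}.
        r ∨ s fails at s1, so □(r ∨ s) is false at s0.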